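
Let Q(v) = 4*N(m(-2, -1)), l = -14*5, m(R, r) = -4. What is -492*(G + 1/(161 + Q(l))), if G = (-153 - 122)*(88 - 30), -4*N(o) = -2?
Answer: 1279125708/163 ≈ 7.8474e+6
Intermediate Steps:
l = -70
N(o) = ½ (N(o) = -¼*(-2) = ½)
G = -15950 (G = -275*58 = -15950)
Q(v) = 2 (Q(v) = 4*(½) = 2)
-492*(G + 1/(161 + Q(l))) = -492*(-15950 + 1/(161 + 2)) = -492*(-15950 + 1/163) = -492*(-2599849/163) = 1279125708/163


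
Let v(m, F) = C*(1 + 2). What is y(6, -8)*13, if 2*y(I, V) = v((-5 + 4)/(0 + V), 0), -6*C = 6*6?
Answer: -117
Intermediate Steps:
C = -6 ≈ -6.0000
v(m, F) = -18 (v(m, F) = -6*(1 + 2) = -6*3 = -18)
y(I, V) = -9 (y(I, V) = (½)*(-18) = -9)
y(6, -8)*13 = -9*13 = -117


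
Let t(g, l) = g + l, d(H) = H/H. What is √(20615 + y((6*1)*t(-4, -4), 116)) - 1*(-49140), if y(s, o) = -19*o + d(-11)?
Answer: 49140 + 2*√4603 ≈ 49276.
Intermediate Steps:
d(H) = 1
y(s, o) = 1 - 19*o (y(s, o) = -19*o + 1 = 1 - 19*o)
√(20615 + y((6*1)*t(-4, -4), 116)) - 1*(-49140) = √(20615 + (1 - 19*116)) - 1*(-49140) = √(20615 + (1 - 2204)) + 49140 = √(20615 - 2203) + 49140 = √18412 + 49140 = 2*√4603 + 49140 = 49140 + 2*√4603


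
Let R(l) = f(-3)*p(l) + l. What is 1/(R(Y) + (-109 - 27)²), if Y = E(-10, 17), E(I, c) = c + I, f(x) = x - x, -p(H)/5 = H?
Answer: 1/18503 ≈ 5.4045e-5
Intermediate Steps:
p(H) = -5*H
f(x) = 0
E(I, c) = I + c
Y = 7 (Y = -10 + 17 = 7)
R(l) = l (R(l) = 0*(-5*l) + l = 0 + l = l)
1/(R(Y) + (-109 - 27)²) = 1/(7 + (-109 - 27)²) = 1/(7 + (-136)²) = 1/(7 + 18496) = 1/18503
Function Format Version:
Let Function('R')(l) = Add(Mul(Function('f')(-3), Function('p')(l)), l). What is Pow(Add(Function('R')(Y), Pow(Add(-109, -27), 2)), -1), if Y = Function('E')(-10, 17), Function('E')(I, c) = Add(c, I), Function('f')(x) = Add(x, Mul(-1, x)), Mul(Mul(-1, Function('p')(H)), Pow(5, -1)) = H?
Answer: Rational(1, 18503) ≈ 5.4045e-5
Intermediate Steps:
Function('p')(H) = Mul(-5, H)
Function('f')(x) = 0
Function('E')(I, c) = Add(I, c)
Y = 7 (Y = Add(-10, 17) = 7)
Function('R')(l) = l (Function('R')(l) = Add(Mul(0, Mul(-5, l)), l) = Add(0, l) = l)
Pow(Add(Function('R')(Y), Pow(Add(-109, -27), 2)), -1) = Pow(Add(7, Pow(Add(-109, -27), 2)), -1) = Pow(Add(7, Pow(-136, 2)), -1) = Pow(Add(7, 18496), -1) = Pow(18503, -1) = Rational(1, 18503)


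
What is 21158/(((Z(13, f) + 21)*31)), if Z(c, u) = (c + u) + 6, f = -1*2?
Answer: 10579/589 ≈ 17.961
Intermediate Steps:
f = -2
Z(c, u) = 6 + c + u
21158/(((Z(13, f) + 21)*31)) = 21158/((((6 + 13 - 2) + 21)*31)) = 21158/(((17 + 21)*31)) = 21158/((38*31)) = 21158/1178 = 21158*(1/1178) = 10579/589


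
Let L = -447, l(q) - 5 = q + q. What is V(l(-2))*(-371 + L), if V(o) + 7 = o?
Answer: 4908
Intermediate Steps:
l(q) = 5 + 2*q (l(q) = 5 + (q + q) = 5 + 2*q)
V(o) = -7 + o
V(l(-2))*(-371 + L) = (-7 + (5 + 2*(-2)))*(-371 - 447) = (-7 + (5 - 4))*(-818) = (-7 + 1)*(-818) = -6*(-818) = 4908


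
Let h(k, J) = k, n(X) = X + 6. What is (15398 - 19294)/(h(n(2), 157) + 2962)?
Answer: -1948/1485 ≈ -1.3118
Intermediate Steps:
n(X) = 6 + X
(15398 - 19294)/(h(n(2), 157) + 2962) = (15398 - 19294)/((6 + 2) + 2962) = -3896/(8 + 2962) = -3896/2970 = -3896*1/2970 = -1948/1485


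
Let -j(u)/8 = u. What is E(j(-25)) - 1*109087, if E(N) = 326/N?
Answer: -10908537/100 ≈ -1.0909e+5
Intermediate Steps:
j(u) = -8*u
E(j(-25)) - 1*109087 = 326/((-8*(-25))) - 1*109087 = 326/200 - 109087 = 326*(1/200) - 109087 = 163/100 - 109087 = -10908537/100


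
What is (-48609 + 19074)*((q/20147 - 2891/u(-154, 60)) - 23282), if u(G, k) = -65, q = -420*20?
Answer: 179758046668431/261911 ≈ 6.8633e+8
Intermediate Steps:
q = -8400
(-48609 + 19074)*((q/20147 - 2891/u(-154, 60)) - 23282) = (-48609 + 19074)*((-8400/20147 - 2891/(-65)) - 23282) = -29535*((-8400*1/20147 - 2891*(-1/65)) - 23282) = -29535*((-8400/20147 + 2891/65) - 23282) = -29535*(57698977/1309555 - 23282) = -29535*(-30431360533/1309555) = 179758046668431/261911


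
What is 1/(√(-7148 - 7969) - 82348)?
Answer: -82348/6781208221 - I*√15117/6781208221 ≈ -1.2144e-5 - 1.8131e-8*I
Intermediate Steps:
1/(√(-7148 - 7969) - 82348) = 1/(√(-15117) - 82348) = 1/(I*√15117 - 82348) = 1/(-82348 + I*√15117)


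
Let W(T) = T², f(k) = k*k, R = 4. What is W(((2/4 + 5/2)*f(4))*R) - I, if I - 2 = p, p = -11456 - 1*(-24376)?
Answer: 23942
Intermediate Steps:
p = 12920 (p = -11456 + 24376 = 12920)
f(k) = k²
I = 12922 (I = 2 + 12920 = 12922)
W(((2/4 + 5/2)*f(4))*R) - I = (((2/4 + 5/2)*4²)*4)² - 1*12922 = (((2*(¼) + 5*(½))*16)*4)² - 12922 = (((½ + 5/2)*16)*4)² - 12922 = ((3*16)*4)² - 12922 = (48*4)² - 12922 = 192² - 12922 = 36864 - 12922 = 23942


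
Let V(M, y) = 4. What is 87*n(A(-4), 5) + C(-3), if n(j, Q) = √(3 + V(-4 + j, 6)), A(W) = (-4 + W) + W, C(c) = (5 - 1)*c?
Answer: -12 + 87*√7 ≈ 218.18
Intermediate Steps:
C(c) = 4*c
A(W) = -4 + 2*W
n(j, Q) = √7 (n(j, Q) = √(3 + 4) = √7)
87*n(A(-4), 5) + C(-3) = 87*√7 + 4*(-3) = 87*√7 - 12 = -12 + 87*√7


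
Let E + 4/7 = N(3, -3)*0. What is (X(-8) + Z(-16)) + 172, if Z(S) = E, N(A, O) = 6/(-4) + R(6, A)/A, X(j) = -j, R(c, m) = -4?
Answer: 1256/7 ≈ 179.43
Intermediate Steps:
N(A, O) = -3/2 - 4/A (N(A, O) = 6/(-4) - 4/A = 6*(-¼) - 4/A = -3/2 - 4/A)
E = -4/7 (E = -4/7 + (-3/2 - 4/3)*0 = -4/7 - 17/6*0 = -4/7 + 0 = -4/7 ≈ -0.57143)
Z(S) = -4/7
(X(-8) + Z(-16)) + 172 = (-1*(-8) - 4/7) + 172 = (8 - 4/7) + 172 = 52/7 + 172 = 1256/7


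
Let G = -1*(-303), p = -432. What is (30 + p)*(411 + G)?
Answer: -287028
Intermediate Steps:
G = 303
(30 + p)*(411 + G) = (30 - 432)*(411 + 303) = -402*714 = -287028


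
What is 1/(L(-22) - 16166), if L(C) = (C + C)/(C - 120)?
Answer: -71/1147764 ≈ -6.1859e-5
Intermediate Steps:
L(C) = 2*C/(-120 + C) (L(C) = (2*C)/(-120 + C) = 2*C/(-120 + C))
1/(L(-22) - 16166) = 1/(2*(-22)/(-120 - 22) - 16166) = 1/(2*(-22)/(-142) - 16166) = 1/(2*(-22)*(-1/142) - 16166) = 1/(22/71 - 16166) = 1/(-1147764/71) = -71/1147764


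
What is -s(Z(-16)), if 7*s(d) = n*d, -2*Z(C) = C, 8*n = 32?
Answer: -32/7 ≈ -4.5714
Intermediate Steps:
n = 4 (n = (⅛)*32 = 4)
Z(C) = -C/2
s(d) = 4*d/7 (s(d) = (4*d)/7 = 4*d/7)
-s(Z(-16)) = -4*(-½*(-16))/7 = -4*8/7 = -1*32/7 = -32/7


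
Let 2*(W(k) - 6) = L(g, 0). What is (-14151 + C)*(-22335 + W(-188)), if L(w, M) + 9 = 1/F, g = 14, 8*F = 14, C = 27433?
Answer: -2076408265/7 ≈ -2.9663e+8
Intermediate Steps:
F = 7/4 (F = (1/8)*14 = 7/4 ≈ 1.7500)
L(w, M) = -59/7 (L(w, M) = -9 + 1/(7/4) = -9 + 4/7 = -59/7)
W(k) = 25/14 (W(k) = 6 + (1/2)*(-59/7) = 6 - 59/14 = 25/14)
(-14151 + C)*(-22335 + W(-188)) = (-14151 + 27433)*(-22335 + 25/14) = 13282*(-312665/14) = -2076408265/7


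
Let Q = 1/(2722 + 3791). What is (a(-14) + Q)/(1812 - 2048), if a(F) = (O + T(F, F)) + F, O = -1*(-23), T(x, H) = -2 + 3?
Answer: -65131/1537068 ≈ -0.042374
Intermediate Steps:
T(x, H) = 1
Q = 1/6513 ≈ 0.00015354
O = 23
a(F) = 24 + F (a(F) = (23 + 1) + F = 24 + F)
(a(-14) + Q)/(1812 - 2048) = ((24 - 14) + 1/6513)/(1812 - 2048) = (10 + 1/6513)/(-236) = (65131/6513)*(-1/236) = -65131/1537068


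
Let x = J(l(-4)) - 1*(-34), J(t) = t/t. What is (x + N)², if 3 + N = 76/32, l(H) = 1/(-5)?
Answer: 75625/64 ≈ 1181.6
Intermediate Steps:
l(H) = -⅕
J(t) = 1
N = -5/8 (N = -3 + 76/32 = -3 + 76*(1/32) = -3 + 19/8 = -5/8 ≈ -0.62500)
x = 35 (x = 1 - 1*(-34) = 1 + 34 = 35)
(x + N)² = (35 - 5/8)² = (275/8)² = 75625/64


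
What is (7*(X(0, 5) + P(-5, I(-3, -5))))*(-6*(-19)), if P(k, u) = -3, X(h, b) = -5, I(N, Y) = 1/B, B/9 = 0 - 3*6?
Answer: -6384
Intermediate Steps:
B = -162 (B = 9*(0 - 3*6) = 9*(0 - 18) = 9*(-18) = -162)
I(N, Y) = -1/162 (I(N, Y) = 1/(-162) = -1/162)
(7*(X(0, 5) + P(-5, I(-3, -5))))*(-6*(-19)) = (7*(-5 - 3))*(-6*(-19)) = (7*(-8))*114 = -56*114 = -6384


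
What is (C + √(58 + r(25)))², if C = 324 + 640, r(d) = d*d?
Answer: (964 + √683)² ≈ 9.8037e+5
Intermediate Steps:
r(d) = d²
C = 964
(C + √(58 + r(25)))² = (964 + √(58 + 25²))² = (964 + √(58 + 625))² = (964 + √683)²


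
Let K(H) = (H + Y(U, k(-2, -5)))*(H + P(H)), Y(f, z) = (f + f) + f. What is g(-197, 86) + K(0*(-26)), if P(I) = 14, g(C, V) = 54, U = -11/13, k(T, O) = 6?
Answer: 240/13 ≈ 18.462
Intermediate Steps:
U = -11/13 (U = -11*1/13 = -11/13 ≈ -0.84615)
Y(f, z) = 3*f (Y(f, z) = 2*f + f = 3*f)
K(H) = (14 + H)*(-33/13 + H) (K(H) = (H + 3*(-11/13))*(H + 14) = (H - 33/13)*(14 + H) = (-33/13 + H)*(14 + H) = (14 + H)*(-33/13 + H))
g(-197, 86) + K(0*(-26)) = 54 + (-462/13 + (0*(-26))² + 149*(0*(-26))/13) = 54 + (-462/13 + 0² + (149/13)*0) = 54 + (-462/13 + 0 + 0) = 54 - 462/13 = 240/13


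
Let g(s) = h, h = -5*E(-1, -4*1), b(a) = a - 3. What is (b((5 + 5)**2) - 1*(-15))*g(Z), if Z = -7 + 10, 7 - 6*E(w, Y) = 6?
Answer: -280/3 ≈ -93.333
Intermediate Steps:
E(w, Y) = 1/6 (E(w, Y) = 7/6 - 1/6*6 = 7/6 - 1 = 1/6)
b(a) = -3 + a
Z = 3
h = -5/6 (h = -5*1/6 = -5/6 ≈ -0.83333)
g(s) = -5/6
(b((5 + 5)**2) - 1*(-15))*g(Z) = ((-3 + (5 + 5)**2) - 1*(-15))*(-5/6) = ((-3 + 10**2) + 15)*(-5/6) = ((-3 + 100) + 15)*(-5/6) = (97 + 15)*(-5/6) = 112*(-5/6) = -280/3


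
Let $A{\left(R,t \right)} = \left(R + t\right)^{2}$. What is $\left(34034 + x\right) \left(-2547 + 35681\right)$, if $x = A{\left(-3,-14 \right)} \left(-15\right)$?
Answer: $984046666$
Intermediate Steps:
$x = -4335$ ($x = \left(-3 - 14\right)^{2} \left(-15\right) = \left(-17\right)^{2} \left(-15\right) = 289 \left(-15\right) = -4335$)
$\left(34034 + x\right) \left(-2547 + 35681\right) = \left(34034 - 4335\right) \left(-2547 + 35681\right) = 29699 \cdot 33134 = 984046666$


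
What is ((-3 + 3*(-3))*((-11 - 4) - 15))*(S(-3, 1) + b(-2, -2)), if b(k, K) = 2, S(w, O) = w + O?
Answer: 0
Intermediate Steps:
S(w, O) = O + w
((-3 + 3*(-3))*((-11 - 4) - 15))*(S(-3, 1) + b(-2, -2)) = ((-3 + 3*(-3))*((-11 - 4) - 15))*((1 - 3) + 2) = ((-3 - 9)*(-15 - 15))*(-2 + 2) = -12*(-30)*0 = 360*0 = 0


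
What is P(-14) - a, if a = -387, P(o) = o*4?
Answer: 331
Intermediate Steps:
P(o) = 4*o
P(-14) - a = 4*(-14) - 1*(-387) = -56 + 387 = 331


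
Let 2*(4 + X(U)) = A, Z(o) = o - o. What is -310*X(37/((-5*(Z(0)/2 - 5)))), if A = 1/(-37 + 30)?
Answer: 8835/7 ≈ 1262.1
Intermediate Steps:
Z(o) = 0
A = -⅐ (A = 1/(-7) = -⅐ ≈ -0.14286)
X(U) = -57/14 (X(U) = -4 + (½)*(-⅐) = -4 - 1/14 = -57/14)
-310*X(37/((-5*(Z(0)/2 - 5)))) = -310*(-57/14) = 8835/7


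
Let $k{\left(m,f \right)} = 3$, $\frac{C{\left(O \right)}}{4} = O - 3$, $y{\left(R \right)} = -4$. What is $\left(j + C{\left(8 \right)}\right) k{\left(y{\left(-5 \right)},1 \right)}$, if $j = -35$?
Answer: $-45$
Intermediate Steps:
$C{\left(O \right)} = -12 + 4 O$ ($C{\left(O \right)} = 4 \left(O - 3\right) = 4 \left(-3 + O\right) = -12 + 4 O$)
$\left(j + C{\left(8 \right)}\right) k{\left(y{\left(-5 \right)},1 \right)} = \left(-35 + \left(-12 + 4 \cdot 8\right)\right) 3 = \left(-35 + \left(-12 + 32\right)\right) 3 = \left(-35 + 20\right) 3 = \left(-15\right) 3 = -45$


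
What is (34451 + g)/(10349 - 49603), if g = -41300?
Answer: 6849/39254 ≈ 0.17448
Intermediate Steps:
(34451 + g)/(10349 - 49603) = (34451 - 41300)/(10349 - 49603) = -6849/(-39254) = -6849*(-1/39254) = 6849/39254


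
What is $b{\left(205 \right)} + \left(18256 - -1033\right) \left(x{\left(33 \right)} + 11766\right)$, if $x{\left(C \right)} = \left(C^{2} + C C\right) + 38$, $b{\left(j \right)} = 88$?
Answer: $269698886$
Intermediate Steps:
$x{\left(C \right)} = 38 + 2 C^{2}$ ($x{\left(C \right)} = \left(C^{2} + C^{2}\right) + 38 = 2 C^{2} + 38 = 38 + 2 C^{2}$)
$b{\left(205 \right)} + \left(18256 - -1033\right) \left(x{\left(33 \right)} + 11766\right) = 88 + \left(18256 - -1033\right) \left(\left(38 + 2 \cdot 33^{2}\right) + 11766\right) = 88 + \left(18256 + 1033\right) \left(\left(38 + 2 \cdot 1089\right) + 11766\right) = 88 + 19289 \left(\left(38 + 2178\right) + 11766\right) = 88 + 19289 \left(2216 + 11766\right) = 88 + 19289 \cdot 13982 = 88 + 269698798 = 269698886$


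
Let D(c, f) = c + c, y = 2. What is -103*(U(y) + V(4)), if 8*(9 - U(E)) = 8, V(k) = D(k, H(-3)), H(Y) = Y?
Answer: -1648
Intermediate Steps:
D(c, f) = 2*c
V(k) = 2*k
U(E) = 8 (U(E) = 9 - ⅛*8 = 9 - 1 = 8)
-103*(U(y) + V(4)) = -103*(8 + 2*4) = -103*(8 + 8) = -103*16 = -1648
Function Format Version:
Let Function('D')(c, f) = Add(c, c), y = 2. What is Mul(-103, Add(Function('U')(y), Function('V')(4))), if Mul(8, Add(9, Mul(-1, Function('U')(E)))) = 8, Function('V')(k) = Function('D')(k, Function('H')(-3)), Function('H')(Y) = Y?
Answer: -1648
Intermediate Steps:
Function('D')(c, f) = Mul(2, c)
Function('V')(k) = Mul(2, k)
Function('U')(E) = 8 (Function('U')(E) = Add(9, Mul(Rational(-1, 8), 8)) = Add(9, -1) = 8)
Mul(-103, Add(Function('U')(y), Function('V')(4))) = Mul(-103, Add(8, Mul(2, 4))) = Mul(-103, Add(8, 8)) = Mul(-103, 16) = -1648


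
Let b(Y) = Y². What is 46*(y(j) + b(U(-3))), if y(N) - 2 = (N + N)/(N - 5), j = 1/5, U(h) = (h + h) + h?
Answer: 22885/6 ≈ 3814.2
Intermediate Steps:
U(h) = 3*h (U(h) = 2*h + h = 3*h)
j = ⅕ ≈ 0.20000
y(N) = 2 + 2*N/(-5 + N) (y(N) = 2 + (N + N)/(N - 5) = 2 + (2*N)/(-5 + N) = 2 + 2*N/(-5 + N))
46*(y(j) + b(U(-3))) = 46*(2*(-5 + 2*(⅕))/(-5 + ⅕) + (3*(-3))²) = 46*(2*(-5 + ⅖)/(-24/5) + (-9)²) = 46*(2*(-5/24)*(-23/5) + 81) = 46*(23/12 + 81) = 46*(995/12) = 22885/6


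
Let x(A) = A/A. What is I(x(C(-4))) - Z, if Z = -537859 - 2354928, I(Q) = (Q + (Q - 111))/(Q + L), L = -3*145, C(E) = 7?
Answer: 1255469667/434 ≈ 2.8928e+6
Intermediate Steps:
L = -435
x(A) = 1
I(Q) = (-111 + 2*Q)/(-435 + Q) (I(Q) = (Q + (Q - 111))/(Q - 435) = (Q + (-111 + Q))/(-435 + Q) = (-111 + 2*Q)/(-435 + Q))
Z = -2892787
I(x(C(-4))) - Z = (-111 + 2*1)/(-435 + 1) - 1*(-2892787) = (-111 + 2)/(-434) + 2892787 = -1/434*(-109) + 2892787 = 109/434 + 2892787 = 1255469667/434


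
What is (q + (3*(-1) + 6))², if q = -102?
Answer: 9801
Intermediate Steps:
(q + (3*(-1) + 6))² = (-102 + (3*(-1) + 6))² = (-102 + (-3 + 6))² = (-102 + 3)² = (-99)² = 9801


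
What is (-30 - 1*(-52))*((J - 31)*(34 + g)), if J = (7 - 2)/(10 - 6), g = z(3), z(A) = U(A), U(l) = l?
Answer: -48433/2 ≈ -24217.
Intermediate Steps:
z(A) = A
g = 3
J = 5/4 ≈ 1.2500
(-30 - 1*(-52))*((J - 31)*(34 + g)) = (-30 - 1*(-52))*((5/4 - 31)*(34 + 3)) = (-30 + 52)*(-119/4*37) = 22*(-4403/4) = -48433/2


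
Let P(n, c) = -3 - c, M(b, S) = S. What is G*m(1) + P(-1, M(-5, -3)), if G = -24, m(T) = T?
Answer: -24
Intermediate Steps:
G*m(1) + P(-1, M(-5, -3)) = -24*1 + (-3 - 1*(-3)) = -24 + (-3 + 3) = -24 + 0 = -24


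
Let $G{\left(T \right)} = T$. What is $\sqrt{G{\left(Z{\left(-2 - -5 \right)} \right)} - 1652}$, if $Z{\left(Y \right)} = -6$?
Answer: $i \sqrt{1658} \approx 40.719 i$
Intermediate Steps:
$\sqrt{G{\left(Z{\left(-2 - -5 \right)} \right)} - 1652} = \sqrt{-6 - 1652} = \sqrt{-1658} = i \sqrt{1658}$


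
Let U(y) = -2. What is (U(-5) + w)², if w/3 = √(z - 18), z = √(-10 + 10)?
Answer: (2 - 9*I*√2)² ≈ -158.0 - 50.912*I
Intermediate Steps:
z = 0 (z = √0 = 0)
w = 9*I*√2 (w = 3*√(0 - 18) = 3*√(-18) = 3*(3*I*√2) = 9*I*√2 ≈ 12.728*I)
(U(-5) + w)² = (-2 + 9*I*√2)²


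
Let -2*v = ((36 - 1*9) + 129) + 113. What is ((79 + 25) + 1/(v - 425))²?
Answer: 13542907876/1252161 ≈ 10816.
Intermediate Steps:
v = -269/2 (v = -(((36 - 1*9) + 129) + 113)/2 = -(((36 - 9) + 129) + 113)/2 = -((27 + 129) + 113)/2 = -(156 + 113)/2 = -½*269 = -269/2 ≈ -134.50)
((79 + 25) + 1/(v - 425))² = ((79 + 25) + 1/(-269/2 - 425))² = (104 + 1/(-1119/2))² = (104 - 2/1119)² = (116374/1119)² = 13542907876/1252161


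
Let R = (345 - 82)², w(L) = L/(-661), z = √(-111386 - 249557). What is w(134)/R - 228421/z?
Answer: -134/45720709 + 228421*I*√2983/32813 ≈ -2.9308e-6 + 380.2*I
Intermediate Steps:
z = 11*I*√2983 (z = √(-360943) = 11*I*√2983 ≈ 600.79*I)
w(L) = -L/661 (w(L) = L*(-1/661) = -L/661)
R = 69169 (R = 263² = 69169)
w(134)/R - 228421/z = -1/661*134/69169 - 228421*(-I*√2983/32813) = -134/661*1/69169 - (-228421)*I*√2983/32813 = -134/45720709 + 228421*I*√2983/32813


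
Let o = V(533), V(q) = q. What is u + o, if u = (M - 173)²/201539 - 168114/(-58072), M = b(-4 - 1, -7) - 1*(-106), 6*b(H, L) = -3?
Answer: 1568064256165/2925943202 ≈ 535.92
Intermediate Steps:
b(H, L) = -½ (b(H, L) = (⅙)*(-3) = -½)
o = 533
M = 211/2 (M = -½ - 1*(-106) = -½ + 106 = 211/2 ≈ 105.50)
u = 8536529499/2925943202 (u = (211/2 - 173)²/201539 - 168114/(-58072) = (-135/2)²*(1/201539) - 168114*(-1/58072) = (18225/4)*(1/201539) + 84057/29036 = 18225/806156 + 84057/29036 = 8536529499/2925943202 ≈ 2.9175)
u + o = 8536529499/2925943202 + 533 = 1568064256165/2925943202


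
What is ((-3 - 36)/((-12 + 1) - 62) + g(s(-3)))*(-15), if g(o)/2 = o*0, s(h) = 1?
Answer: -585/73 ≈ -8.0137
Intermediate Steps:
g(o) = 0 (g(o) = 2*(o*0) = 2*0 = 0)
((-3 - 36)/((-12 + 1) - 62) + g(s(-3)))*(-15) = ((-3 - 36)/((-12 + 1) - 62) + 0)*(-15) = (-39/(-11 - 62) + 0)*(-15) = (-39/(-73) + 0)*(-15) = (-39*(-1/73) + 0)*(-15) = (39/73 + 0)*(-15) = (39/73)*(-15) = -585/73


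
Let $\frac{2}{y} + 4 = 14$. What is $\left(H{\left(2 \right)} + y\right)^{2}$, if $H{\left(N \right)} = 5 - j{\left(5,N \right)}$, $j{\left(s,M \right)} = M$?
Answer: $\frac{256}{25} \approx 10.24$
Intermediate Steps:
$y = \frac{1}{5}$ ($y = \frac{2}{-4 + 14} = \frac{2}{10} = 2 \cdot \frac{1}{10} = \frac{1}{5} \approx 0.2$)
$H{\left(N \right)} = 5 - N$
$\left(H{\left(2 \right)} + y\right)^{2} = \left(\left(5 - 2\right) + \frac{1}{5}\right)^{2} = \left(3 + \frac{1}{5}\right)^{2} = \left(\frac{16}{5}\right)^{2} = \frac{256}{25}$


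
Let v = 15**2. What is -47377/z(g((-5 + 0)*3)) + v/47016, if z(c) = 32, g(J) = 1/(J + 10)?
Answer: -30937081/20896 ≈ -1480.5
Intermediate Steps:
g(J) = 1/(10 + J)
v = 225
-47377/z(g((-5 + 0)*3)) + v/47016 = -47377/32 + 225/47016 = -47377*1/32 + 225*(1/47016) = -47377/32 + 25/5224 = -30937081/20896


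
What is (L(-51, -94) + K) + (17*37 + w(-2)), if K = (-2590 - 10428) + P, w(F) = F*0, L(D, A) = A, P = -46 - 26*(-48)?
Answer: -11281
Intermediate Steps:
P = 1202 (P = -46 + 1248 = 1202)
w(F) = 0
K = -11816 (K = (-2590 - 10428) + 1202 = -13018 + 1202 = -11816)
(L(-51, -94) + K) + (17*37 + w(-2)) = (-94 - 11816) + (17*37 + 0) = -11910 + (629 + 0) = -11910 + 629 = -11281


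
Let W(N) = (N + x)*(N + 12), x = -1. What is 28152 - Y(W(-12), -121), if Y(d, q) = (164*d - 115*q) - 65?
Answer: 14302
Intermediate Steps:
W(N) = (-1 + N)*(12 + N) (W(N) = (N - 1)*(N + 12) = (-1 + N)*(12 + N))
Y(d, q) = -65 - 115*q + 164*d (Y(d, q) = (-115*q + 164*d) - 65 = -65 - 115*q + 164*d)
28152 - Y(W(-12), -121) = 28152 - (-65 - 115*(-121) + 164*(-12 + (-12)**2 + 11*(-12))) = 28152 - (-65 + 13915 + 164*(-12 + 144 - 132)) = 28152 - (-65 + 13915 + 164*0) = 28152 - (-65 + 13915 + 0) = 28152 - 1*13850 = 28152 - 13850 = 14302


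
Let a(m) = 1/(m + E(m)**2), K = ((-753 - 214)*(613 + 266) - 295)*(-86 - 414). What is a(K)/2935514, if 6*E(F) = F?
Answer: 9/132646657240750052144000 ≈ 6.7849e-23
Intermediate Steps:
E(F) = F/6
K = 425144000 (K = (-967*879 - 295)*(-500) = (-849993 - 295)*(-500) = -850288*(-500) = 425144000)
a(m) = 1/(m + m**2/36) (a(m) = 1/(m + (m/6)**2) = 1/(m + m**2/36))
a(K)/2935514 = (36/(425144000*(36 + 425144000)))/2935514 = (36*(1/425144000)/425144036)*(1/2935514) = (36*(1/425144000)*(1/425144036))*(1/2935514) = (9/45186859010296000)*(1/2935514) = 9/132646657240750052144000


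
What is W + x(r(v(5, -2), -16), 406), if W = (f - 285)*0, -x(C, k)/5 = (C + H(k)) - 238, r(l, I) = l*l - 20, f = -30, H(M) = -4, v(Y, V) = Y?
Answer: 1185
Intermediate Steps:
r(l, I) = -20 + l**2 (r(l, I) = l**2 - 20 = -20 + l**2)
x(C, k) = 1210 - 5*C (x(C, k) = -5*((C - 4) - 238) = -5*((-4 + C) - 238) = -5*(-242 + C) = 1210 - 5*C)
W = 0 (W = (-30 - 285)*0 = -315*0 = 0)
W + x(r(v(5, -2), -16), 406) = 0 + (1210 - 5*(-20 + 5**2)) = 0 + (1210 - 5*(-20 + 25)) = 0 + (1210 - 5*5) = 0 + (1210 - 25) = 0 + 1185 = 1185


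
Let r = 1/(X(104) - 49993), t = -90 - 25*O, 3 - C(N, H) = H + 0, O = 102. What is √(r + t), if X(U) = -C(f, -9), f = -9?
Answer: I*√6601320116005/50005 ≈ 51.381*I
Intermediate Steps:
C(N, H) = 3 - H (C(N, H) = 3 - (H + 0) = 3 - H)
t = -2640 (t = -90 - 25*102 = -90 - 2550 = -2640)
X(U) = -12 (X(U) = -(3 - 1*(-9)) = -(3 + 9) = -1*12 = -12)
r = -1/50005 (r = 1/(-12 - 49993) = 1/(-50005) = -1/50005 ≈ -1.9998e-5)
√(r + t) = √(-1/50005 - 2640) = √(-132013201/50005) = I*√6601320116005/50005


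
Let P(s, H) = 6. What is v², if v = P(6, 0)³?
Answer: 46656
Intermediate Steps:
v = 216 (v = 6³ = 216)
v² = 216² = 46656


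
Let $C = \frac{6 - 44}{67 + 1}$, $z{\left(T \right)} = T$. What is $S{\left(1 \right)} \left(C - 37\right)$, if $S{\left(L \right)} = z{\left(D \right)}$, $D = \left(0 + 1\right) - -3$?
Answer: $- \frac{2554}{17} \approx -150.24$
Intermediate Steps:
$D = 4$ ($D = 1 + 3 = 4$)
$S{\left(L \right)} = 4$
$C = - \frac{19}{34}$ ($C = - \frac{38}{68} = \left(-38\right) \frac{1}{68} = - \frac{19}{34} \approx -0.55882$)
$S{\left(1 \right)} \left(C - 37\right) = 4 \left(- \frac{19}{34} - 37\right) = 4 \left(- \frac{1277}{34}\right) = - \frac{2554}{17}$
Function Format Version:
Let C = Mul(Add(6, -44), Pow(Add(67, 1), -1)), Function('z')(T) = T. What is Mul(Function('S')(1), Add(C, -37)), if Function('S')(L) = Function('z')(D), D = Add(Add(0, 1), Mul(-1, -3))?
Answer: Rational(-2554, 17) ≈ -150.24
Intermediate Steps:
D = 4 (D = Add(1, 3) = 4)
Function('S')(L) = 4
C = Rational(-19, 34) (C = Mul(-38, Pow(68, -1)) = Mul(-38, Rational(1, 68)) = Rational(-19, 34) ≈ -0.55882)
Mul(Function('S')(1), Add(C, -37)) = Mul(4, Add(Rational(-19, 34), -37)) = Mul(4, Rational(-1277, 34)) = Rational(-2554, 17)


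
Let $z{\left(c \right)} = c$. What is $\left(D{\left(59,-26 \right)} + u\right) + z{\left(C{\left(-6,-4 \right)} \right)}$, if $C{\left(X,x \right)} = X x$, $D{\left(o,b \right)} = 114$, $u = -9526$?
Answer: $-9388$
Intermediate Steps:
$\left(D{\left(59,-26 \right)} + u\right) + z{\left(C{\left(-6,-4 \right)} \right)} = \left(114 - 9526\right) - -24 = -9412 + 24 = -9388$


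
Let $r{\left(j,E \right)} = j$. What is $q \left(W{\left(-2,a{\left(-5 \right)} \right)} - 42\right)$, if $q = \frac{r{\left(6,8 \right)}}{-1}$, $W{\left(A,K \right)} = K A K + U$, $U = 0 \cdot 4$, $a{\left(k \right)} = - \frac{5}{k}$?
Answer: $264$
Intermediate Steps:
$U = 0$
$W{\left(A,K \right)} = A K^{2}$ ($W{\left(A,K \right)} = K A K + 0 = A K K + 0 = A K^{2} + 0 = A K^{2}$)
$q = -6$ ($q = \frac{6}{-1} = 6 \left(-1\right) = -6$)
$q \left(W{\left(-2,a{\left(-5 \right)} \right)} - 42\right) = - 6 \left(- 2 \left(- \frac{5}{-5}\right)^{2} - 42\right) = - 6 \left(- 2 \left(\left(-5\right) \left(- \frac{1}{5}\right)\right)^{2} - 42\right) = - 6 \left(- 2 \cdot 1^{2} - 42\right) = - 6 \left(\left(-2\right) 1 - 42\right) = - 6 \left(-2 - 42\right) = \left(-6\right) \left(-44\right) = 264$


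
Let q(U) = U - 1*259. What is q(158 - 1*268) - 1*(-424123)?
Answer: 423754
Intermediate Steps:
q(U) = -259 + U (q(U) = U - 259 = -259 + U)
q(158 - 1*268) - 1*(-424123) = (-259 + (158 - 1*268)) - 1*(-424123) = (-259 + (158 - 268)) + 424123 = (-259 - 110) + 424123 = -369 + 424123 = 423754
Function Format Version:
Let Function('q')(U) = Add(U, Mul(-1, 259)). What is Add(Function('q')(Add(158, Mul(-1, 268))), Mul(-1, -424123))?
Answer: 423754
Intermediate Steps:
Function('q')(U) = Add(-259, U) (Function('q')(U) = Add(U, -259) = Add(-259, U))
Add(Function('q')(Add(158, Mul(-1, 268))), Mul(-1, -424123)) = Add(Add(-259, Add(158, Mul(-1, 268))), Mul(-1, -424123)) = Add(Add(-259, Add(158, -268)), 424123) = Add(Add(-259, -110), 424123) = Add(-369, 424123) = 423754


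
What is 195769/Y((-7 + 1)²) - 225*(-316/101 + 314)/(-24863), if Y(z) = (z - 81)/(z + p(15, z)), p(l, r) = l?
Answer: -8357227810649/37667445 ≈ -2.2187e+5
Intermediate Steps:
Y(z) = (-81 + z)/(15 + z) (Y(z) = (z - 81)/(z + 15) = (-81 + z)/(15 + z))
195769/Y((-7 + 1)²) - 225*(-316/101 + 314)/(-24863) = 195769/(((-81 + (-7 + 1)²)/(15 + (-7 + 1)²))) - 225*(-316/101 + 314)/(-24863) = 195769/(((-81 + (-6)²)/(15 + (-6)²))) - 225*(-316*1/101 + 314)*(-1/24863) = 195769/(((-81 + 36)/(15 + 36))) - 225*(-316/101 + 314)*(-1/24863) = 195769/((-45/51)) - 225*31398/101*(-1/24863) = 195769/(((1/51)*(-45))) - 7064550/101*(-1/24863) = 195769/(-15/17) + 7064550/2511163 = 195769*(-17/15) + 7064550/2511163 = -3328073/15 + 7064550/2511163 = -8357227810649/37667445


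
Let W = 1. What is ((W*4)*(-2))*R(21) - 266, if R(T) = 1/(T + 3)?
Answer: -799/3 ≈ -266.33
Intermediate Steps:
R(T) = 1/(3 + T)
((W*4)*(-2))*R(21) - 266 = ((1*4)*(-2))/(3 + 21) - 266 = (4*(-2))/24 - 266 = -8*1/24 - 266 = -1/3 - 266 = -799/3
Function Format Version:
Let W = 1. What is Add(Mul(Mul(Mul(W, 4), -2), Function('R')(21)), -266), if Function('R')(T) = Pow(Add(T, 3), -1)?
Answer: Rational(-799, 3) ≈ -266.33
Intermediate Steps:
Function('R')(T) = Pow(Add(3, T), -1)
Add(Mul(Mul(Mul(W, 4), -2), Function('R')(21)), -266) = Add(Mul(Mul(Mul(1, 4), -2), Pow(Add(3, 21), -1)), -266) = Add(Mul(Mul(4, -2), Pow(24, -1)), -266) = Add(Mul(-8, Rational(1, 24)), -266) = Add(Rational(-1, 3), -266) = Rational(-799, 3)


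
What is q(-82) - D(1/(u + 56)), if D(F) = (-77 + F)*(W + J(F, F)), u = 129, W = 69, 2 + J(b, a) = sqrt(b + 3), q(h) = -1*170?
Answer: 922898/185 + 28488*sqrt(25715)/34225 ≈ 5122.1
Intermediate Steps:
q(h) = -170
J(b, a) = -2 + sqrt(3 + b) (J(b, a) = -2 + sqrt(b + 3) = -2 + sqrt(3 + b))
D(F) = (-77 + F)*(67 + sqrt(3 + F)) (D(F) = (-77 + F)*(69 + (-2 + sqrt(3 + F))) = (-77 + F)*(67 + sqrt(3 + F)))
q(-82) - D(1/(u + 56)) = -170 - (-5159 - 77*sqrt(3 + 1/(129 + 56)) + 67/(129 + 56) + sqrt(3 + 1/(129 + 56))/(129 + 56)) = -170 - (-5159 - 77*sqrt(3 + 1/185) + 67/185 + sqrt(3 + 1/185)/185) = -170 - (-5159 - 77*sqrt(3 + 1/185) + 67*(1/185) + sqrt(3 + 1/185)/185) = -170 - (-5159 - 154*sqrt(25715)/185 + 67/185 + sqrt(556/185)/185) = -170 - (-5159 - 154*sqrt(25715)/185 + 67/185 + (2*sqrt(25715)/185)/185) = -170 - (-5159 - 154*sqrt(25715)/185 + 67/185 + 2*sqrt(25715)/34225) = -170 - (-954348/185 - 28488*sqrt(25715)/34225) = -170 + (954348/185 + 28488*sqrt(25715)/34225) = 922898/185 + 28488*sqrt(25715)/34225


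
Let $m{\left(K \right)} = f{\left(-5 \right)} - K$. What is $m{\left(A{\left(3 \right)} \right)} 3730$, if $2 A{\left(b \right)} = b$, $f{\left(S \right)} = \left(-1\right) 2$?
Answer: $-13055$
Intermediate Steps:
$f{\left(S \right)} = -2$
$A{\left(b \right)} = \frac{b}{2}$
$m{\left(K \right)} = -2 - K$
$m{\left(A{\left(3 \right)} \right)} 3730 = \left(-2 - \frac{1}{2} \cdot 3\right) 3730 = \left(-2 - \frac{3}{2}\right) 3730 = \left(- \frac{7}{2}\right) 3730 = -13055$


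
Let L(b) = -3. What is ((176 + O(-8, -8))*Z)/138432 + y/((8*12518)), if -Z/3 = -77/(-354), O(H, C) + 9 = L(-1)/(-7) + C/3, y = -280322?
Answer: -214702670429/76680461088 ≈ -2.8000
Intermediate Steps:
O(H, C) = -60/7 + C/3 (O(H, C) = -9 + (-3/(-7) + C/3) = -9 + (-3*(-⅐) + C*(⅓)) = -9 + (3/7 + C/3) = -60/7 + C/3)
Z = -77/118 (Z = -(-231)/(-354) = -(-231)*(-1)/354 = -3*77/354 = -77/118 ≈ -0.65254)
((176 + O(-8, -8))*Z)/138432 + y/((8*12518)) = ((176 + (-60/7 + (⅓)*(-8)))*(-77/118))/138432 - 280322/(8*12518) = ((176 + (-60/7 - 8/3))*(-77/118))*(1/138432) - 280322/100144 = ((176 - 236/21)*(-77/118))*(1/138432) - 280322*1/100144 = ((3460/21)*(-77/118))*(1/138432) - 140161/50072 = -19030/177*1/138432 - 140161/50072 = -9515/12251232 - 140161/50072 = -214702670429/76680461088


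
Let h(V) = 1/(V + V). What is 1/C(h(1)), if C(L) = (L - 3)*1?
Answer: -2/5 ≈ -0.40000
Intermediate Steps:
h(V) = 1/(2*V)
C(L) = -3 + L (C(L) = (-3 + L)*1 = -3 + L)
1/C(h(1)) = 1/(-3 + (1/2)/1) = 1/(-3 + (1/2)*1) = 1/(-3 + 1/2) = 1/(-5/2) = -2/5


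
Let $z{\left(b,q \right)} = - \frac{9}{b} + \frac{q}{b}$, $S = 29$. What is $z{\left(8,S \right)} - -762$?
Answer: $\frac{1529}{2} \approx 764.5$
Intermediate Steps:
$z{\left(8,S \right)} - -762 = \frac{-9 + 29}{8} - -762 = \frac{1}{8} \cdot 20 + 762 = \frac{5}{2} + 762 = \frac{1529}{2}$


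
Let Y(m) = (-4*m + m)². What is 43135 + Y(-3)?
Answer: 43216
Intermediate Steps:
Y(m) = 9*m² (Y(m) = (-3*m)² = 9*m²)
43135 + Y(-3) = 43135 + 9*(-3)² = 43135 + 9*9 = 43135 + 81 = 43216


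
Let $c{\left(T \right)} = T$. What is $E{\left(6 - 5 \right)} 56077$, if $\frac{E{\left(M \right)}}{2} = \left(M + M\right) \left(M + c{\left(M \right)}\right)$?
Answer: $448616$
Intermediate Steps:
$E{\left(M \right)} = 8 M^{2}$ ($E{\left(M \right)} = 2 \left(M + M\right) \left(M + M\right) = 2 \cdot 2 M 2 M = 2 \cdot 4 M^{2} = 8 M^{2}$)
$E{\left(6 - 5 \right)} 56077 = 8 \left(6 - 5\right)^{2} \cdot 56077 = 8 \cdot 1^{2} \cdot 56077 = 8 \cdot 1 \cdot 56077 = 8 \cdot 56077 = 448616$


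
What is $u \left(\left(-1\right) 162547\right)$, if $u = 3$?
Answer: $-487641$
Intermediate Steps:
$u \left(\left(-1\right) 162547\right) = 3 \left(\left(-1\right) 162547\right) = 3 \left(-162547\right) = -487641$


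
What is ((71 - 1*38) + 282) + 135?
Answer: 450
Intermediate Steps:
((71 - 1*38) + 282) + 135 = ((71 - 38) + 282) + 135 = (33 + 282) + 135 = 315 + 135 = 450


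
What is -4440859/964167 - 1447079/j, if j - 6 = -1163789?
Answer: -3772970391404/1122081163761 ≈ -3.3625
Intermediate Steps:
j = -1163783 (j = 6 - 1163789 = -1163783)
-4440859/964167 - 1447079/j = -4440859/964167 - 1447079/(-1163783) = -4440859*1/964167 - 1447079*(-1/1163783) = -4440859/964167 + 1447079/1163783 = -3772970391404/1122081163761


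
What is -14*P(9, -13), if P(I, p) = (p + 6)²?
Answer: -686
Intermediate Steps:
P(I, p) = (6 + p)²
-14*P(9, -13) = -14*(6 - 13)² = -14*(-7)² = -14*49 = -686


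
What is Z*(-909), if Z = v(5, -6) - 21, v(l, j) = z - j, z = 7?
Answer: 7272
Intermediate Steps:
v(l, j) = 7 - j
Z = -8 (Z = (7 - 1*(-6)) - 21 = (7 + 6) - 21 = 13 - 21 = -8)
Z*(-909) = -8*(-909) = 7272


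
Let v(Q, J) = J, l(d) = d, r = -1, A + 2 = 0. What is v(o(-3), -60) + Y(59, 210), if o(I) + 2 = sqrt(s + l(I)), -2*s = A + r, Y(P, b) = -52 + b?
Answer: 98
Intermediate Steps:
A = -2 (A = -2 + 0 = -2)
s = 3/2 (s = -(-2 - 1)/2 = -1/2*(-3) = 3/2 ≈ 1.5000)
o(I) = -2 + sqrt(3/2 + I)
v(o(-3), -60) + Y(59, 210) = -60 + (-52 + 210) = -60 + 158 = 98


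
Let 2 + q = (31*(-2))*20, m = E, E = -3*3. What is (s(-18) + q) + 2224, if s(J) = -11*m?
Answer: 1081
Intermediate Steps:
E = -9
m = -9
q = -1242 (q = -2 + (31*(-2))*20 = -2 - 62*20 = -2 - 1240 = -1242)
s(J) = 99 (s(J) = -11*(-9) = 99)
(s(-18) + q) + 2224 = (99 - 1242) + 2224 = -1143 + 2224 = 1081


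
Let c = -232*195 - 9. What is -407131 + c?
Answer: -452380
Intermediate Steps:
c = -45249 (c = -45240 - 9 = -45249)
-407131 + c = -407131 - 45249 = -452380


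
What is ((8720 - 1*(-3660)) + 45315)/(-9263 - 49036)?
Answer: -57695/58299 ≈ -0.98964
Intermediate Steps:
((8720 - 1*(-3660)) + 45315)/(-9263 - 49036) = ((8720 + 3660) + 45315)/(-58299) = (12380 + 45315)*(-1/58299) = 57695*(-1/58299) = -57695/58299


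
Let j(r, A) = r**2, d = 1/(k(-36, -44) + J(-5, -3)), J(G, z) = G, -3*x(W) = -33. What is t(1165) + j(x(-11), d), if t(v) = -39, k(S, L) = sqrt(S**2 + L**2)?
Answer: 82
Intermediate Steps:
k(S, L) = sqrt(L**2 + S**2)
x(W) = 11 (x(W) = -1/3*(-33) = 11)
d = 1/(-5 + 4*sqrt(202)) (d = 1/(sqrt((-44)**2 + (-36)**2) - 5) = 1/(sqrt(1936 + 1296) - 5) = 1/(sqrt(3232) - 5) = 1/(4*sqrt(202) - 5) = 1/(-5 + 4*sqrt(202)) ≈ 0.019286)
t(1165) + j(x(-11), d) = -39 + 11**2 = -39 + 121 = 82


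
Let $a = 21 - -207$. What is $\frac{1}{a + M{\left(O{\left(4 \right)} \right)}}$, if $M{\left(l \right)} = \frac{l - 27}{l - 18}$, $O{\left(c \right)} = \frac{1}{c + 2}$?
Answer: $\frac{107}{24557} \approx 0.0043572$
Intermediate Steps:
$O{\left(c \right)} = \frac{1}{2 + c}$
$M{\left(l \right)} = \frac{-27 + l}{-18 + l}$
$a = 228$ ($a = 21 + 207 = 228$)
$\frac{1}{a + M{\left(O{\left(4 \right)} \right)}} = \frac{1}{228 + \frac{-27 + \frac{1}{2 + 4}}{-18 + \frac{1}{2 + 4}}} = \frac{1}{228 + \frac{-27 + \frac{1}{6}}{-18 + \frac{1}{6}}} = \frac{1}{228 + \frac{1}{- \frac{107}{6}} \left(- \frac{161}{6}\right)} = \frac{1}{228 - - \frac{161}{107}} = \frac{1}{228 + \frac{161}{107}} = \frac{1}{\frac{24557}{107}} = \frac{107}{24557}$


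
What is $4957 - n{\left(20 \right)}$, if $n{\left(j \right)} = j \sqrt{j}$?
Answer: $4957 - 40 \sqrt{5} \approx 4867.6$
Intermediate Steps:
$n{\left(j \right)} = j^{\frac{3}{2}}$
$4957 - n{\left(20 \right)} = 4957 - 20^{\frac{3}{2}} = 4957 - 40 \sqrt{5}$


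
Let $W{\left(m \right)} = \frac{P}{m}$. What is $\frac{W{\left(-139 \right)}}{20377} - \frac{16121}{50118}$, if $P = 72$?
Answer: $- \frac{45664777259}{141954373554} \approx -0.32169$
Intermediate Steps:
$W{\left(m \right)} = \frac{72}{m}$
$\frac{W{\left(-139 \right)}}{20377} - \frac{16121}{50118} = \frac{72 \frac{1}{-139}}{20377} - \frac{16121}{50118} = 72 \left(- \frac{1}{139}\right) \frac{1}{20377} - \frac{16121}{50118} = \left(- \frac{72}{139}\right) \frac{1}{20377} - \frac{16121}{50118} = - \frac{72}{2832403} - \frac{16121}{50118} = - \frac{45664777259}{141954373554}$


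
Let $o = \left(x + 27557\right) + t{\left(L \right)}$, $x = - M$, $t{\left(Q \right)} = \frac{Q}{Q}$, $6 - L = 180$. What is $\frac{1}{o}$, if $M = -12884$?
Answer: $\frac{1}{40442} \approx 2.4727 \cdot 10^{-5}$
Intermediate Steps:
$L = -174$ ($L = 6 - 180 = -174$)
$t{\left(Q \right)} = 1$
$x = 12884$ ($x = \left(-1\right) \left(-12884\right) = 12884$)
$o = 40442$ ($o = \left(12884 + 27557\right) + 1 = 40441 + 1 = 40442$)
$\frac{1}{o} = \frac{1}{40442}$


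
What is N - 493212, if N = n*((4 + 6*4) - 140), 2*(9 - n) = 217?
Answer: -482068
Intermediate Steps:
n = -199/2 (n = 9 - 1/2*217 = 9 - 217/2 = -199/2 ≈ -99.500)
N = 11144 (N = -199*((4 + 6*4) - 140)/2 = -199*((4 + 24) - 140)/2 = -199*(28 - 140)/2 = -199/2*(-112) = 11144)
N - 493212 = 11144 - 493212 = -482068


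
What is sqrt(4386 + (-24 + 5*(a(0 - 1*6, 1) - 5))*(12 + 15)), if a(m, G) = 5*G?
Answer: sqrt(3738) ≈ 61.139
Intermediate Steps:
sqrt(4386 + (-24 + 5*(a(0 - 1*6, 1) - 5))*(12 + 15)) = sqrt(4386 + (-24 + 5*(5*1 - 5))*(12 + 15)) = sqrt(4386 + (-24 + 5*(5 - 5))*27) = sqrt(4386 + (-24 + 5*0)*27) = sqrt(4386 + (-24 + 0)*27) = sqrt(4386 - 24*27) = sqrt(4386 - 648) = sqrt(3738)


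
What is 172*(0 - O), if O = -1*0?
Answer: 0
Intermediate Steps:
O = 0
172*(0 - O) = 172*(0 - 1*0) = 172*(0 + 0) = 172*0 = 0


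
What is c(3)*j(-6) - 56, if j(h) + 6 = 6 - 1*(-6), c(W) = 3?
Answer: -38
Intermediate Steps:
j(h) = 6 (j(h) = -6 + (6 - 1*(-6)) = -6 + (6 + 6) = -6 + 12 = 6)
c(3)*j(-6) - 56 = 3*6 - 56 = 18 - 56 = -38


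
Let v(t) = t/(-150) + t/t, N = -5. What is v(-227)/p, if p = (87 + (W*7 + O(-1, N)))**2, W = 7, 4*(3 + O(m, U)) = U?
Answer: 3016/20829675 ≈ 0.00014479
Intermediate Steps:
O(m, U) = -3 + U/4
v(t) = 1 - t/150 (v(t) = t*(-1/150) + 1 = -t/150 + 1 = 1 - t/150)
p = 277729/16 (p = (87 + (7*7 + (-3 + (1/4)*(-5))))**2 = (87 + (49 + (-3 - 5/4)))**2 = (87 + (49 - 17/4))**2 = (87 + 179/4)**2 = (527/4)**2 = 277729/16 ≈ 17358.)
v(-227)/p = (1 - 1/150*(-227))/(277729/16) = (1 + 227/150)*(16/277729) = (377/150)*(16/277729) = 3016/20829675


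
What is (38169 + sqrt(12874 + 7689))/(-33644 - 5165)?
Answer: -38169/38809 - sqrt(20563)/38809 ≈ -0.98720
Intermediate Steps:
(38169 + sqrt(12874 + 7689))/(-33644 - 5165) = (38169 + sqrt(20563))/(-38809) = (38169 + sqrt(20563))*(-1/38809) = -38169/38809 - sqrt(20563)/38809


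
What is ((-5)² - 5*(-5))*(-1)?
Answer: -50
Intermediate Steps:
((-5)² - 5*(-5))*(-1) = (25 + 25)*(-1) = 50*(-1) = -50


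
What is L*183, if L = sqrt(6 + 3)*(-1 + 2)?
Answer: 549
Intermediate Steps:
L = 3 (L = sqrt(9)*1 = 3*1 = 3)
L*183 = 3*183 = 549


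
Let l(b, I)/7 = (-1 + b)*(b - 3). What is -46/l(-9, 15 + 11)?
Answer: -23/420 ≈ -0.054762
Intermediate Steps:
l(b, I) = 7*(-1 + b)*(-3 + b) (l(b, I) = 7*((-1 + b)*(b - 3)) = 7*((-1 + b)*(-3 + b)) = 7*(-1 + b)*(-3 + b))
-46/l(-9, 15 + 11) = -46/(21 - 28*(-9) + 7*(-9)²) = -46/(21 + 252 + 7*81) = -46/(21 + 252 + 567) = -46/840 = -46*1/840 = -23/420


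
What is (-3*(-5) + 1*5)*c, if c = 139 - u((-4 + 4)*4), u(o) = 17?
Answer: 2440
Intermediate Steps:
c = 122 (c = 139 - 1*17 = 139 - 17 = 122)
(-3*(-5) + 1*5)*c = (-3*(-5) + 1*5)*122 = (15 + 5)*122 = 20*122 = 2440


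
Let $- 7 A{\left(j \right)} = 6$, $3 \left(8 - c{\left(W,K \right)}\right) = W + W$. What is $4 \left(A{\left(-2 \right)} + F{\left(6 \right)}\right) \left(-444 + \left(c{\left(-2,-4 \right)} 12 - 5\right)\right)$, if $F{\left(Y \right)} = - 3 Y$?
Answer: $\frac{177936}{7} \approx 25419.0$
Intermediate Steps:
$c{\left(W,K \right)} = 8 - \frac{2 W}{3}$ ($c{\left(W,K \right)} = 8 - \frac{W + W}{3} = 8 - \frac{2 W}{3}$)
$A{\left(j \right)} = - \frac{6}{7}$ ($A{\left(j \right)} = \left(- \frac{1}{7}\right) 6 = - \frac{6}{7}$)
$4 \left(A{\left(-2 \right)} + F{\left(6 \right)}\right) \left(-444 + \left(c{\left(-2,-4 \right)} 12 - 5\right)\right) = 4 \left(- \frac{6}{7} - 18\right) \left(-444 - \left(5 - \left(8 - - \frac{4}{3}\right) 12\right)\right) = 4 \left(- \frac{6}{7} - 18\right) \left(-444 - \left(5 - \left(8 + \frac{4}{3}\right) 12\right)\right) = 4 \left(- \frac{132}{7}\right) \left(-444 + \left(\frac{28}{3} \cdot 12 - 5\right)\right) = - \frac{528 \left(-444 + \left(112 - 5\right)\right)}{7} = - \frac{528 \left(-444 + 107\right)}{7} = \left(- \frac{528}{7}\right) \left(-337\right) = \frac{177936}{7}$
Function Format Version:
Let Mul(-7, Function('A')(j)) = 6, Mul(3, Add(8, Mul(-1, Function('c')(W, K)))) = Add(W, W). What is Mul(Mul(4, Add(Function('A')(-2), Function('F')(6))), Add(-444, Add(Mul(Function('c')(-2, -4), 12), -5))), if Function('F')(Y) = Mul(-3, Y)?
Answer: Rational(177936, 7) ≈ 25419.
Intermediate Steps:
Function('c')(W, K) = Add(8, Mul(Rational(-2, 3), W)) (Function('c')(W, K) = Add(8, Mul(Rational(-1, 3), Add(W, W))) = Add(8, Mul(Rational(-1, 3), Mul(2, W))) = Add(8, Mul(Rational(-2, 3), W)))
Function('A')(j) = Rational(-6, 7) (Function('A')(j) = Mul(Rational(-1, 7), 6) = Rational(-6, 7))
Mul(Mul(4, Add(Function('A')(-2), Function('F')(6))), Add(-444, Add(Mul(Function('c')(-2, -4), 12), -5))) = Mul(Mul(4, Add(Rational(-6, 7), Mul(-3, 6))), Add(-444, Add(Mul(Add(8, Mul(Rational(-2, 3), -2)), 12), -5))) = Mul(Mul(4, Add(Rational(-6, 7), -18)), Add(-444, Add(Mul(Add(8, Rational(4, 3)), 12), -5))) = Mul(Mul(4, Rational(-132, 7)), Add(-444, Add(Mul(Rational(28, 3), 12), -5))) = Mul(Rational(-528, 7), Add(-444, Add(112, -5))) = Mul(Rational(-528, 7), Add(-444, 107)) = Mul(Rational(-528, 7), -337) = Rational(177936, 7)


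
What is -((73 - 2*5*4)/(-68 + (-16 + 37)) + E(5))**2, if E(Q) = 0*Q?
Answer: -1089/2209 ≈ -0.49298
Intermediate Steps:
E(Q) = 0
-((73 - 2*5*4)/(-68 + (-16 + 37)) + E(5))**2 = -((73 - 2*5*4)/(-68 + (-16 + 37)) + 0)**2 = -((73 - 10*4)/(-68 + 21) + 0)**2 = -((73 - 40)/(-47) + 0)**2 = -(33*(-1/47) + 0)**2 = -(-33/47 + 0)**2 = -(-33/47)**2 = -1*1089/2209 = -1089/2209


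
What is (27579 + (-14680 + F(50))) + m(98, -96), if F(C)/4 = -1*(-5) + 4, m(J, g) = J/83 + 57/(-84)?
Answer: 30062107/2324 ≈ 12936.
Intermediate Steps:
m(J, g) = -19/28 + J/83 (m(J, g) = J*(1/83) + 57*(-1/84) = J/83 - 19/28 = -19/28 + J/83)
F(C) = 36 (F(C) = 4*(-1*(-5) + 4) = 4*(5 + 4) = 4*9 = 36)
(27579 + (-14680 + F(50))) + m(98, -96) = (27579 + (-14680 + 36)) + (-19/28 + (1/83)*98) = (27579 - 14644) + (-19/28 + 98/83) = 12935 + 1167/2324 = 30062107/2324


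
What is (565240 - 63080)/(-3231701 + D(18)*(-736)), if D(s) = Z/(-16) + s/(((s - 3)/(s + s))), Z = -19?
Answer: -2510800/16321851 ≈ -0.15383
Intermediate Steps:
D(s) = 19/16 + 2*s²/(-3 + s) (D(s) = -19/(-16) + s/(((s - 3)/(s + s))) = -19*(-1/16) + s/(((-3 + s)/((2*s)))) = 19/16 + s/(((-3 + s)*(1/(2*s)))) = 19/16 + s/(((-3 + s)/(2*s))) = 19/16 + s*(2*s/(-3 + s)) = 19/16 + 2*s²/(-3 + s))
(565240 - 63080)/(-3231701 + D(18)*(-736)) = (565240 - 63080)/(-3231701 + ((-57 + 19*18 + 32*18²)/(16*(-3 + 18)))*(-736)) = 502160/(-3231701 + ((1/16)*(-57 + 342 + 32*324)/15)*(-736)) = 502160/(-3231701 + ((1/16)*(1/15)*(-57 + 342 + 10368))*(-736)) = 502160/(-3231701 + ((1/16)*(1/15)*10653)*(-736)) = 502160/(-3231701 + (3551/80)*(-736)) = 502160/(-3231701 - 163346/5) = 502160/(-16321851/5) = 502160*(-5/16321851) = -2510800/16321851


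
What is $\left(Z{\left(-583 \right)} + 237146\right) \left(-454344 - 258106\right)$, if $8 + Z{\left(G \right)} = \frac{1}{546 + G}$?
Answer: $- \frac{6251111107250}{37} \approx -1.6895 \cdot 10^{11}$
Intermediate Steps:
$Z{\left(G \right)} = -8 + \frac{1}{546 + G}$
$\left(Z{\left(-583 \right)} + 237146\right) \left(-454344 - 258106\right) = \left(\frac{-4367 - -4664}{546 - 583} + 237146\right) \left(-454344 - 258106\right) = \left(\frac{-4367 + 4664}{-37} + 237146\right) \left(-712450\right) = \left(\left(- \frac{1}{37}\right) 297 + 237146\right) \left(-712450\right) = \left(- \frac{297}{37} + 237146\right) \left(-712450\right) = \frac{8774105}{37} \left(-712450\right) = - \frac{6251111107250}{37}$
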